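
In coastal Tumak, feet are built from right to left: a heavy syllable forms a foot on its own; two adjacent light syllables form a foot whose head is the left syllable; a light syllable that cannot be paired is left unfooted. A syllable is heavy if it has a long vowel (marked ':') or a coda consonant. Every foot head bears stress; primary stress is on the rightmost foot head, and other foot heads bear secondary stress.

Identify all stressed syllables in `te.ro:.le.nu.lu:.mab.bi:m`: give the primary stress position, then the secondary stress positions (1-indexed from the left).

Weights: 1 te L, 2 ro: H, 3 le L, 4 nu L, 5 lu: H, 6 mab H, 7 bi:m H.
Parse right to left (heavy = foot alone; LL = one foot; stranded L unfooted): te (ˈro:) (ˈle.nu) (ˈlu:) (ˈmab) (ˈbi:m).
Foot heads: 2, 3, 5, 6, 7.
Primary stress on the rightmost head = syllable 7.
Secondary stress on 2, 3, 5, 6: te.ˌro:.ˌle.nu.ˌlu:.ˌmab.ˈbi:m.

primary 7, secondary 2, 3, 5, 6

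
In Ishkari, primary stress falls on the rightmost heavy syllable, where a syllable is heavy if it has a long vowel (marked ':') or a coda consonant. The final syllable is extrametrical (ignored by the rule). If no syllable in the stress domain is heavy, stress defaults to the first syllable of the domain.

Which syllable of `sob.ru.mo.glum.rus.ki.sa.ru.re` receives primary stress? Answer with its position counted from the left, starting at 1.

5

The final syllable (9, re) is extrametrical; the stress domain is syllables 1–8.
Weights: 1 sob H, 2 ru L, 3 mo L, 4 glum H, 5 rus H, 6 ki L, 7 sa L, 8 ru L.
Heavy syllables in the domain: 1, 4, 5. The rightmost is syllable 5 (rus).
Primary stress: syllable 5 → sob.ru.mo.glum.ˈrus.ki.sa.ru.re.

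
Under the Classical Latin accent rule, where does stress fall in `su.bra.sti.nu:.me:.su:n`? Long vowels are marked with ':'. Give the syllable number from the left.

5

Classical Latin: stress the penult if heavy (long vowel or closed), else the antepenult.
Weights: 4 nu: H, 5 me: H, 6 su:n H.
The penult (syllable 5, me:) is heavy, so it takes stress.
Stress on syllable 5: su.bra.sti.nu:.ˈme:.su:n.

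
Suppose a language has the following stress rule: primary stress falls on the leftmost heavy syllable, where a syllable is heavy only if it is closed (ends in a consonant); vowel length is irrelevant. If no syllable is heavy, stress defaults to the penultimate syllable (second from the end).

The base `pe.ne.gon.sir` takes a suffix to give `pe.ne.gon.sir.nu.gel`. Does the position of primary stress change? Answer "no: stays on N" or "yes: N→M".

no: stays on 3

Base `pe.ne.gon.sir` (4 syllables):
  Weights: 1 pe L, 2 ne L, 3 gon H, 4 sir H.
  Heavy syllables in the domain: 3, 4. The leftmost is syllable 3 (gon).
  → primary stress on syllable 3.
Suffixed `pe.ne.gon.sir.nu.gel` (6 syllables):
  Weights: 1 pe L, 2 ne L, 3 gon H, 4 sir H, 5 nu L, 6 gel H.
  Heavy syllables in the domain: 3, 4, 6. The leftmost is syllable 3 (gon).
  → primary stress on syllable 3.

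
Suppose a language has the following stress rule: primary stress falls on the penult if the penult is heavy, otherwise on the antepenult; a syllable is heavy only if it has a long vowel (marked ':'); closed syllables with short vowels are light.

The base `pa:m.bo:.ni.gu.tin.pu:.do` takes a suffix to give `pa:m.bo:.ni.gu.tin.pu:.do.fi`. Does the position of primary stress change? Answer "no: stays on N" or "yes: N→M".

no: stays on 6

Base `pa:m.bo:.ni.gu.tin.pu:.do` (7 syllables):
  Weights: 5 tin L, 6 pu: H, 7 do L.
  The penult (syllable 6, pu:) is heavy, so it takes stress.
  → primary stress on syllable 6.
Suffixed `pa:m.bo:.ni.gu.tin.pu:.do.fi` (8 syllables):
  Weights: 6 pu: H, 7 do L, 8 fi L.
  The penult (syllable 7, do) is light, so stress falls on the antepenult (syllable 6, pu:).
  → primary stress on syllable 6.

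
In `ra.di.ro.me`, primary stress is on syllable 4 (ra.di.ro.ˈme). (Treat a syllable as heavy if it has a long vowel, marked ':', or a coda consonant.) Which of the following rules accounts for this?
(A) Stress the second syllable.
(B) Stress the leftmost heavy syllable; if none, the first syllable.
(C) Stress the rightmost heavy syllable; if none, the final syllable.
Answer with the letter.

C

Rule A → syllable 2 (observed: 4).
Rule B → syllable 1 (observed: 4).
Rule C → syllable 4 ✓.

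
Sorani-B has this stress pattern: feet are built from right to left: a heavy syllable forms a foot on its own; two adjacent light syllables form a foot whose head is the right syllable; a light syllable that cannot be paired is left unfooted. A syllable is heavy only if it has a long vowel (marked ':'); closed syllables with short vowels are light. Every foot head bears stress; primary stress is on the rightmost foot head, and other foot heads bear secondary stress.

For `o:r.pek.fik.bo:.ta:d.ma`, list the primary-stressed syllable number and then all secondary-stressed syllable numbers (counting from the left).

primary 5, secondary 1, 3, 4

Weights: 1 o:r H, 2 pek L, 3 fik L, 4 bo: H, 5 ta:d H, 6 ma L.
Parse right to left (heavy = foot alone; LL = one foot; stranded L unfooted): (ˈo:r) (pek.ˈfik) (ˈbo:) (ˈta:d) ma.
Foot heads: 1, 3, 4, 5.
Primary stress on the rightmost head = syllable 5.
Secondary stress on 1, 3, 4: ˌo:r.pek.ˌfik.ˌbo:.ˈta:d.ma.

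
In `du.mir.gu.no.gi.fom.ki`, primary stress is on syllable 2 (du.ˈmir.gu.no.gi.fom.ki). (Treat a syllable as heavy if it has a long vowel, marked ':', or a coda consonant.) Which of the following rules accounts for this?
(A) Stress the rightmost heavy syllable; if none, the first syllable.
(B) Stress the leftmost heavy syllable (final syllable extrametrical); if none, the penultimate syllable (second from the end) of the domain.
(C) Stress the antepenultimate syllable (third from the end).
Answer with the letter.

Rule A → syllable 6 (observed: 2).
Rule B → syllable 2 ✓.
Rule C → syllable 5 (observed: 2).

B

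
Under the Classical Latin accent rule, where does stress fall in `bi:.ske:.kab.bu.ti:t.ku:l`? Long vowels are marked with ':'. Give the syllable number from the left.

Classical Latin: stress the penult if heavy (long vowel or closed), else the antepenult.
Weights: 4 bu L, 5 ti:t H, 6 ku:l H.
The penult (syllable 5, ti:t) is heavy, so it takes stress.
Stress on syllable 5: bi:.ske:.kab.bu.ˈti:t.ku:l.

5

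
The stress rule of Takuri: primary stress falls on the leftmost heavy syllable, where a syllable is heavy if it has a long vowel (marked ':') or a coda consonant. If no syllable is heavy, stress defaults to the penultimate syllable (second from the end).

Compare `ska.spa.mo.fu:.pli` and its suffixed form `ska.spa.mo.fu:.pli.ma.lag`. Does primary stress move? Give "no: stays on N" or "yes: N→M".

no: stays on 4

Base `ska.spa.mo.fu:.pli` (5 syllables):
  Weights: 1 ska L, 2 spa L, 3 mo L, 4 fu: H, 5 pli L.
  Heavy syllables in the domain: 4. The leftmost is syllable 4 (fu:).
  → primary stress on syllable 4.
Suffixed `ska.spa.mo.fu:.pli.ma.lag` (7 syllables):
  Weights: 1 ska L, 2 spa L, 3 mo L, 4 fu: H, 5 pli L, 6 ma L, 7 lag H.
  Heavy syllables in the domain: 4, 7. The leftmost is syllable 4 (fu:).
  → primary stress on syllable 4.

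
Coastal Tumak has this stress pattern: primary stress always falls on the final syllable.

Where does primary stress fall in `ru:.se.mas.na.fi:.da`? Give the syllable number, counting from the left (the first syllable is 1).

6

The word has 6 syllables; the final syllable is syllable 6 (da).
Primary stress: syllable 6 → ru:.se.mas.na.fi:.ˈda.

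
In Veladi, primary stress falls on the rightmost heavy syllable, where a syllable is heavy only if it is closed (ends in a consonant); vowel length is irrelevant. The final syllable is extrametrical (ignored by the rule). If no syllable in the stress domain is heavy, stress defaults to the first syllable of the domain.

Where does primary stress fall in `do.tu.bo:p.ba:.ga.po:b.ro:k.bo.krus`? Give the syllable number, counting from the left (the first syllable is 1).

7

The final syllable (9, krus) is extrametrical; the stress domain is syllables 1–8.
Weights: 1 do L, 2 tu L, 3 bo:p H, 4 ba: L, 5 ga L, 6 po:b H, 7 ro:k H, 8 bo L.
Heavy syllables in the domain: 3, 6, 7. The rightmost is syllable 7 (ro:k).
Primary stress: syllable 7 → do.tu.bo:p.ba:.ga.po:b.ˈro:k.bo.krus.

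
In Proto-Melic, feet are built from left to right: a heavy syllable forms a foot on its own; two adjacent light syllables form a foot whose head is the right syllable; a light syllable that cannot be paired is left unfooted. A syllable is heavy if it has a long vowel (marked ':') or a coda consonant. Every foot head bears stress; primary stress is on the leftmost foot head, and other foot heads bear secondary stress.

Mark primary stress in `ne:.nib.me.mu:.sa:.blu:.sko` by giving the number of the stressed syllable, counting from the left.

1

Weights: 1 ne: H, 2 nib H, 3 me L, 4 mu: H, 5 sa: H, 6 blu: H, 7 sko L.
Parse left to right (heavy = foot alone; LL = one foot; stranded L unfooted): (ˈne:) (ˈnib) me (ˈmu:) (ˈsa:) (ˈblu:) sko.
Foot heads: 1, 2, 4, 5, 6.
Primary stress on the leftmost head = syllable 1.
Primary stress: syllable 1 → ˈne:.nib.me.mu:.sa:.blu:.sko.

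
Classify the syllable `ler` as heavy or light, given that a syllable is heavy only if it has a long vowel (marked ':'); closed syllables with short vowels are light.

light

`ler`: short vowel, closed (coda /r/). Short vowel → light.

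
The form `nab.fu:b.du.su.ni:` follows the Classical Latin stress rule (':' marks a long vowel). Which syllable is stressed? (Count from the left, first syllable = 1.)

Classical Latin: stress the penult if heavy (long vowel or closed), else the antepenult.
Weights: 3 du L, 4 su L, 5 ni: H.
The penult (syllable 4, su) is light, so stress falls on the antepenult (syllable 3, du).
Stress on syllable 3: nab.fu:b.ˈdu.su.ni:.

3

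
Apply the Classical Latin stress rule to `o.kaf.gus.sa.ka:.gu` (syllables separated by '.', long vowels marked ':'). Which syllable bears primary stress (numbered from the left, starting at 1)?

5

Classical Latin: stress the penult if heavy (long vowel or closed), else the antepenult.
Weights: 4 sa L, 5 ka: H, 6 gu L.
The penult (syllable 5, ka:) is heavy, so it takes stress.
Stress on syllable 5: o.kaf.gus.sa.ˈka:.gu.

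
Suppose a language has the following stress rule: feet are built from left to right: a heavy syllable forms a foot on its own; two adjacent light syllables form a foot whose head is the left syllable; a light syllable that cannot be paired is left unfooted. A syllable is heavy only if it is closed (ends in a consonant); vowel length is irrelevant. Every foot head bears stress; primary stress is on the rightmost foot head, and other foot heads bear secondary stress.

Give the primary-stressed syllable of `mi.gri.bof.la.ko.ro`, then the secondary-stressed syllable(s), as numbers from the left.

primary 4, secondary 1, 3

Weights: 1 mi L, 2 gri L, 3 bof H, 4 la L, 5 ko L, 6 ro L.
Parse left to right (heavy = foot alone; LL = one foot; stranded L unfooted): (ˈmi.gri) (ˈbof) (ˈla.ko) ro.
Foot heads: 1, 3, 4.
Primary stress on the rightmost head = syllable 4.
Secondary stress on 1, 3: ˌmi.gri.ˌbof.ˈla.ko.ro.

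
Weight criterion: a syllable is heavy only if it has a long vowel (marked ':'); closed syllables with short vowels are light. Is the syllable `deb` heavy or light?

light

`deb`: short vowel, closed (coda /b/). Short vowel → light.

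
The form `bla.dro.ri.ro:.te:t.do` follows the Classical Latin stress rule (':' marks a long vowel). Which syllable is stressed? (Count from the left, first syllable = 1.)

5

Classical Latin: stress the penult if heavy (long vowel or closed), else the antepenult.
Weights: 4 ro: H, 5 te:t H, 6 do L.
The penult (syllable 5, te:t) is heavy, so it takes stress.
Stress on syllable 5: bla.dro.ri.ro:.ˈte:t.do.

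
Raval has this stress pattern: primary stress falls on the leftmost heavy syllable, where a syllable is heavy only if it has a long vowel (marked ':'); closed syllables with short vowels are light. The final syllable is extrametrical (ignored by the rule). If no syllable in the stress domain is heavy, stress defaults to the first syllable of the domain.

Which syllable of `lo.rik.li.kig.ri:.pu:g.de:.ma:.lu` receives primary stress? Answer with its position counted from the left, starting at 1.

The final syllable (9, lu) is extrametrical; the stress domain is syllables 1–8.
Weights: 1 lo L, 2 rik L, 3 li L, 4 kig L, 5 ri: H, 6 pu:g H, 7 de: H, 8 ma: H.
Heavy syllables in the domain: 5, 6, 7, 8. The leftmost is syllable 5 (ri:).
Primary stress: syllable 5 → lo.rik.li.kig.ˈri:.pu:g.de:.ma:.lu.

5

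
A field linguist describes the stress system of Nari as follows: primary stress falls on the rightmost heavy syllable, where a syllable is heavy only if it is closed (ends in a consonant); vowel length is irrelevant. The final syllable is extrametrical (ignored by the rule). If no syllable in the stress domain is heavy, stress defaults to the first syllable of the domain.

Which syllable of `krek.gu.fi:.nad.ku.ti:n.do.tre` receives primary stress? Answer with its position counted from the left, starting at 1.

6

The final syllable (8, tre) is extrametrical; the stress domain is syllables 1–7.
Weights: 1 krek H, 2 gu L, 3 fi: L, 4 nad H, 5 ku L, 6 ti:n H, 7 do L.
Heavy syllables in the domain: 1, 4, 6. The rightmost is syllable 6 (ti:n).
Primary stress: syllable 6 → krek.gu.fi:.nad.ku.ˈti:n.do.tre.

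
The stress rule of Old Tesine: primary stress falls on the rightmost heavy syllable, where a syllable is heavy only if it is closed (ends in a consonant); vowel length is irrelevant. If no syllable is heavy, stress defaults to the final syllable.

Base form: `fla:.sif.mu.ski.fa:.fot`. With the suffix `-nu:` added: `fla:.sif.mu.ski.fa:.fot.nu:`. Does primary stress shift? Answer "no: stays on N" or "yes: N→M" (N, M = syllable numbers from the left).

Base `fla:.sif.mu.ski.fa:.fot` (6 syllables):
  Weights: 1 fla: L, 2 sif H, 3 mu L, 4 ski L, 5 fa: L, 6 fot H.
  Heavy syllables in the domain: 2, 6. The rightmost is syllable 6 (fot).
  → primary stress on syllable 6.
Suffixed `fla:.sif.mu.ski.fa:.fot.nu:` (7 syllables):
  Weights: 1 fla: L, 2 sif H, 3 mu L, 4 ski L, 5 fa: L, 6 fot H, 7 nu: L.
  Heavy syllables in the domain: 2, 6. The rightmost is syllable 6 (fot).
  → primary stress on syllable 6.

no: stays on 6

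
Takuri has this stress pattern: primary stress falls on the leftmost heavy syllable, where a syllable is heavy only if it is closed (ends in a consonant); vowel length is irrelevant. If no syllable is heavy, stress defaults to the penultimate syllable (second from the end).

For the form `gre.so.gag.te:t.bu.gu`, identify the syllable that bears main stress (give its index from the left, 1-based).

Weights: 1 gre L, 2 so L, 3 gag H, 4 te:t H, 5 bu L, 6 gu L.
Heavy syllables in the domain: 3, 4. The leftmost is syllable 3 (gag).
Primary stress: syllable 3 → gre.so.ˈgag.te:t.bu.gu.

3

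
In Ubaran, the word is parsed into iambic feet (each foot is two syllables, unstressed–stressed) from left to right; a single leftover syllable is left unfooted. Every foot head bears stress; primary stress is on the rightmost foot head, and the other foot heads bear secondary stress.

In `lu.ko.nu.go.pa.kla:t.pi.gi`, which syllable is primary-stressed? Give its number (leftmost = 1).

Parse left to right into iambic (σˈσ) feet: (lu.ˈko) (nu.ˈgo) (pa.ˈkla:t) (pi.ˈgi).
Foot heads (stressed positions): 2, 4, 6, 8.
End Rule Rightmost: primary stress on the rightmost head = syllable 8.
Primary stress: syllable 8 → lu.ko.nu.go.pa.kla:t.pi.ˈgi.

8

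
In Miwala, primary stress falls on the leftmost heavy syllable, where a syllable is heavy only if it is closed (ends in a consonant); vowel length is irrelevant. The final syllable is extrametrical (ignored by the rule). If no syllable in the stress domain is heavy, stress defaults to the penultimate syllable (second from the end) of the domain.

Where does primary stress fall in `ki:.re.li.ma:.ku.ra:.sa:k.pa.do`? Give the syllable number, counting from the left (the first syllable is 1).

7

The final syllable (9, do) is extrametrical; the stress domain is syllables 1–8.
Weights: 1 ki: L, 2 re L, 3 li L, 4 ma: L, 5 ku L, 6 ra: L, 7 sa:k H, 8 pa L.
Heavy syllables in the domain: 7. The leftmost is syllable 7 (sa:k).
Primary stress: syllable 7 → ki:.re.li.ma:.ku.ra:.ˈsa:k.pa.do.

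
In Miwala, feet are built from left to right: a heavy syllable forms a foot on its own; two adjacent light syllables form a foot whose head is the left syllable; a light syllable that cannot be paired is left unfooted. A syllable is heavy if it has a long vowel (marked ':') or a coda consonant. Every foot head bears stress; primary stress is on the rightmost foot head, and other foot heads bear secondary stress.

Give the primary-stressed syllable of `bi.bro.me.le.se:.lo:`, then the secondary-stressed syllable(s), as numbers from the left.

Weights: 1 bi L, 2 bro L, 3 me L, 4 le L, 5 se: H, 6 lo: H.
Parse left to right (heavy = foot alone; LL = one foot; stranded L unfooted): (ˈbi.bro) (ˈme.le) (ˈse:) (ˈlo:).
Foot heads: 1, 3, 5, 6.
Primary stress on the rightmost head = syllable 6.
Secondary stress on 1, 3, 5: ˌbi.bro.ˌme.le.ˌse:.ˈlo:.

primary 6, secondary 1, 3, 5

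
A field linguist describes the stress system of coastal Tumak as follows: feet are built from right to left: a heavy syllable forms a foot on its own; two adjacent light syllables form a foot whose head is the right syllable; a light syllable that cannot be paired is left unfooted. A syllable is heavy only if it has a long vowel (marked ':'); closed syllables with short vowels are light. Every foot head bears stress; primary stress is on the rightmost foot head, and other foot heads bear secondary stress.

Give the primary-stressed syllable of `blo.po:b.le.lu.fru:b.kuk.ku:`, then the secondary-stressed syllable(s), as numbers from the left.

Weights: 1 blo L, 2 po:b H, 3 le L, 4 lu L, 5 fru:b H, 6 kuk L, 7 ku: H.
Parse right to left (heavy = foot alone; LL = one foot; stranded L unfooted): blo (ˈpo:b) (le.ˈlu) (ˈfru:b) kuk (ˈku:).
Foot heads: 2, 4, 5, 7.
Primary stress on the rightmost head = syllable 7.
Secondary stress on 2, 4, 5: blo.ˌpo:b.le.ˌlu.ˌfru:b.kuk.ˈku:.

primary 7, secondary 2, 4, 5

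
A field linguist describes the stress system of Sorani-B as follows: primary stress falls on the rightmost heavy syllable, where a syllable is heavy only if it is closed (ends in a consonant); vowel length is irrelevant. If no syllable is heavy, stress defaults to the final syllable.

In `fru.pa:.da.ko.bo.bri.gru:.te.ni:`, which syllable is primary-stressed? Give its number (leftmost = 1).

9

Weights: 1 fru L, 2 pa: L, 3 da L, 4 ko L, 5 bo L, 6 bri L, 7 gru: L, 8 te L, 9 ni: L.
No heavy syllable in the domain; default to the final syllable = syllable 9.
Primary stress: syllable 9 → fru.pa:.da.ko.bo.bri.gru:.te.ˈni:.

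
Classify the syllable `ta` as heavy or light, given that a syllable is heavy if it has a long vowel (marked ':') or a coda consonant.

`ta`: short vowel, open (no coda). Short vowel, open → light.

light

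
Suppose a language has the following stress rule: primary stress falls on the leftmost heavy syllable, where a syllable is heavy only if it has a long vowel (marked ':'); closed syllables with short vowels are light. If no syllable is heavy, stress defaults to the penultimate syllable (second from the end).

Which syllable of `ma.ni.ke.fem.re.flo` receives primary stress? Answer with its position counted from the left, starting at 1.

5

Weights: 1 ma L, 2 ni L, 3 ke L, 4 fem L, 5 re L, 6 flo L.
No heavy syllable in the domain; default to the penultimate syllable (second from the end) = syllable 5.
Primary stress: syllable 5 → ma.ni.ke.fem.ˈre.flo.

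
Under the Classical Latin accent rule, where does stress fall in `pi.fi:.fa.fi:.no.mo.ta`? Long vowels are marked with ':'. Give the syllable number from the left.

Classical Latin: stress the penult if heavy (long vowel or closed), else the antepenult.
Weights: 5 no L, 6 mo L, 7 ta L.
The penult (syllable 6, mo) is light, so stress falls on the antepenult (syllable 5, no).
Stress on syllable 5: pi.fi:.fa.fi:.ˈno.mo.ta.

5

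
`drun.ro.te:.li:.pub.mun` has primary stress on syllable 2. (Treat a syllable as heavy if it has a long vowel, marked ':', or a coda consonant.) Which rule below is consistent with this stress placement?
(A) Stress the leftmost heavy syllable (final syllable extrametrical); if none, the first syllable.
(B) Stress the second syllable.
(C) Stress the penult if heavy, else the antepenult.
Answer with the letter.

B

Rule A → syllable 1 (observed: 2).
Rule B → syllable 2 ✓.
Rule C → syllable 5 (observed: 2).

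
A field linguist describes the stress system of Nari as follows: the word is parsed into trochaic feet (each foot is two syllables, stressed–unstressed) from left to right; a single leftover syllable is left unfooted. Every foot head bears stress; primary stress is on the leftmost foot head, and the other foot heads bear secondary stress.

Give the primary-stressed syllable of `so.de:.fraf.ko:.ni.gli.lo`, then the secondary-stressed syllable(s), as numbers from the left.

primary 1, secondary 3, 5

Parse left to right into trochaic (ˈσσ) feet: (ˈso.de:) (ˈfraf.ko:) (ˈni.gli) lo. Syllable 7 is left unfooted.
Foot heads (stressed positions): 1, 3, 5.
End Rule Leftmost: primary stress on the leftmost head = syllable 1.
Secondary stress on 3, 5: ˈso.de:.ˌfraf.ko:.ˌni.gli.lo.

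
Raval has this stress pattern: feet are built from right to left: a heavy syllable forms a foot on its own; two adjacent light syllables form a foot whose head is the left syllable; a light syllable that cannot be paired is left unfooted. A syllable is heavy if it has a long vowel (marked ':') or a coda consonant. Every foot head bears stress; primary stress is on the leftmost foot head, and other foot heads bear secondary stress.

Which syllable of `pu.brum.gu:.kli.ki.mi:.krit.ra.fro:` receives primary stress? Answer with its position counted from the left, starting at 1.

2

Weights: 1 pu L, 2 brum H, 3 gu: H, 4 kli L, 5 ki L, 6 mi: H, 7 krit H, 8 ra L, 9 fro: H.
Parse right to left (heavy = foot alone; LL = one foot; stranded L unfooted): pu (ˈbrum) (ˈgu:) (ˈkli.ki) (ˈmi:) (ˈkrit) ra (ˈfro:).
Foot heads: 2, 3, 4, 6, 7, 9.
Primary stress on the leftmost head = syllable 2.
Primary stress: syllable 2 → pu.ˈbrum.gu:.kli.ki.mi:.krit.ra.fro:.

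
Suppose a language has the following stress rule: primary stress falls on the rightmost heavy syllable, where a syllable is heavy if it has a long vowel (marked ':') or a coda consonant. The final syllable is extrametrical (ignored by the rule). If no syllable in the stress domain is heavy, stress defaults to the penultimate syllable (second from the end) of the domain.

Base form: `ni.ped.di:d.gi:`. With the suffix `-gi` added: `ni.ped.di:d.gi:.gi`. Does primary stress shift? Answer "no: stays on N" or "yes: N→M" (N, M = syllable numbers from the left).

Base `ni.ped.di:d.gi:` (4 syllables):
  The final syllable (4, gi:) is extrametrical; the stress domain is syllables 1–3.
  Weights: 1 ni L, 2 ped H, 3 di:d H.
  Heavy syllables in the domain: 2, 3. The rightmost is syllable 3 (di:d).
  → primary stress on syllable 3.
Suffixed `ni.ped.di:d.gi:.gi` (5 syllables):
  The final syllable (5, gi) is extrametrical; the stress domain is syllables 1–4.
  Weights: 1 ni L, 2 ped H, 3 di:d H, 4 gi: H.
  Heavy syllables in the domain: 2, 3, 4. The rightmost is syllable 4 (gi:).
  → primary stress on syllable 4.

yes: 3→4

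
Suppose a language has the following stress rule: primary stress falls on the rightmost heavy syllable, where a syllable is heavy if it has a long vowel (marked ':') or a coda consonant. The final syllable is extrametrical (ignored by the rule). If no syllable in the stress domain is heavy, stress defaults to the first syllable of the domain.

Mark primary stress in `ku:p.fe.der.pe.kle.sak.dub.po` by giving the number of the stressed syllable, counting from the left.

The final syllable (8, po) is extrametrical; the stress domain is syllables 1–7.
Weights: 1 ku:p H, 2 fe L, 3 der H, 4 pe L, 5 kle L, 6 sak H, 7 dub H.
Heavy syllables in the domain: 1, 3, 6, 7. The rightmost is syllable 7 (dub).
Primary stress: syllable 7 → ku:p.fe.der.pe.kle.sak.ˈdub.po.

7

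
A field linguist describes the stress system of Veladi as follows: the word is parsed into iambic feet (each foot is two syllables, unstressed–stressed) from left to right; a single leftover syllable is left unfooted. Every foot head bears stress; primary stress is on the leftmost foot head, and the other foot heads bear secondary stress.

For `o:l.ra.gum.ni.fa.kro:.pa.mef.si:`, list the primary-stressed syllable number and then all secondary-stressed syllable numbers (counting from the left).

primary 2, secondary 4, 6, 8

Parse left to right into iambic (σˈσ) feet: (o:l.ˈra) (gum.ˈni) (fa.ˈkro:) (pa.ˈmef) si:. Syllable 9 is left unfooted.
Foot heads (stressed positions): 2, 4, 6, 8.
End Rule Leftmost: primary stress on the leftmost head = syllable 2.
Secondary stress on 4, 6, 8: o:l.ˈra.gum.ˌni.fa.ˌkro:.pa.ˌmef.si:.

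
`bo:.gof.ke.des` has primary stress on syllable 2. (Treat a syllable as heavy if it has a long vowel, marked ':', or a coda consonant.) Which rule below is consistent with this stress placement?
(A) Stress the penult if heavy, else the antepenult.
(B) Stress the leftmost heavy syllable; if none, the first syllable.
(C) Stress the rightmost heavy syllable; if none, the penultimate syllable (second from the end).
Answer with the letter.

A

Rule A → syllable 2 ✓.
Rule B → syllable 1 (observed: 2).
Rule C → syllable 4 (observed: 2).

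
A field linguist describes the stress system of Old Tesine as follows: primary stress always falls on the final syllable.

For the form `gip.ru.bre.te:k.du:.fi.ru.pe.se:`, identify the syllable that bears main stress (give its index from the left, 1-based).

The word has 9 syllables; the final syllable is syllable 9 (se:).
Primary stress: syllable 9 → gip.ru.bre.te:k.du:.fi.ru.pe.ˈse:.

9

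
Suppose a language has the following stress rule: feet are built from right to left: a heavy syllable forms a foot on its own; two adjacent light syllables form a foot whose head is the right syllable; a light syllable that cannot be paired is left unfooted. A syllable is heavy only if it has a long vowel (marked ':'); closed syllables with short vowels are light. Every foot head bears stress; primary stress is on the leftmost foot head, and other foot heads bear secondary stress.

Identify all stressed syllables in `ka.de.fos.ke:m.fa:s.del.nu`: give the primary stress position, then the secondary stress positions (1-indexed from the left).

Weights: 1 ka L, 2 de L, 3 fos L, 4 ke:m H, 5 fa:s H, 6 del L, 7 nu L.
Parse right to left (heavy = foot alone; LL = one foot; stranded L unfooted): ka (de.ˈfos) (ˈke:m) (ˈfa:s) (del.ˈnu).
Foot heads: 3, 4, 5, 7.
Primary stress on the leftmost head = syllable 3.
Secondary stress on 4, 5, 7: ka.de.ˈfos.ˌke:m.ˌfa:s.del.ˌnu.

primary 3, secondary 4, 5, 7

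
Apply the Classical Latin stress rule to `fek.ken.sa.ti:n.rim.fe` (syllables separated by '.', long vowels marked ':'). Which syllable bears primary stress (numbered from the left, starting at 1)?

Classical Latin: stress the penult if heavy (long vowel or closed), else the antepenult.
Weights: 4 ti:n H, 5 rim H, 6 fe L.
The penult (syllable 5, rim) is heavy, so it takes stress.
Stress on syllable 5: fek.ken.sa.ti:n.ˈrim.fe.

5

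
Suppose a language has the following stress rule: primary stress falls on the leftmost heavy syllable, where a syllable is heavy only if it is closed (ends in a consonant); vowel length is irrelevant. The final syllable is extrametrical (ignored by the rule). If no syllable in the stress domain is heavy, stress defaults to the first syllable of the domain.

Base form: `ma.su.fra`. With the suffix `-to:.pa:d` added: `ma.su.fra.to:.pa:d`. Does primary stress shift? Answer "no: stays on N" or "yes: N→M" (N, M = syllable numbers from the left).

no: stays on 1

Base `ma.su.fra` (3 syllables):
  The final syllable (3, fra) is extrametrical; the stress domain is syllables 1–2.
  Weights: 1 ma L, 2 su L.
  No heavy syllable in the domain; default to the first syllable of the domain = syllable 1.
  → primary stress on syllable 1.
Suffixed `ma.su.fra.to:.pa:d` (5 syllables):
  The final syllable (5, pa:d) is extrametrical; the stress domain is syllables 1–4.
  Weights: 1 ma L, 2 su L, 3 fra L, 4 to: L.
  No heavy syllable in the domain; default to the first syllable of the domain = syllable 1.
  → primary stress on syllable 1.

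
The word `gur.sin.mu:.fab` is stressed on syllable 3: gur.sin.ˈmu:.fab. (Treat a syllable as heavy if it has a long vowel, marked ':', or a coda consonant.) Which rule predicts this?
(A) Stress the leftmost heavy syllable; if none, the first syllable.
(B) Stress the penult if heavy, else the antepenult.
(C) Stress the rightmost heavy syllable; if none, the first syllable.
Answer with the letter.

Rule A → syllable 1 (observed: 3).
Rule B → syllable 3 ✓.
Rule C → syllable 4 (observed: 3).

B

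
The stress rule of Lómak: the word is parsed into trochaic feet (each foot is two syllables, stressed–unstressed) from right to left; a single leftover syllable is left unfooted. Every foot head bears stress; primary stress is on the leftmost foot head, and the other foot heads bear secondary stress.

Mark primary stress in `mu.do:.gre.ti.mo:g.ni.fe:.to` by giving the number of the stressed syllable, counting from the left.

Parse right to left into trochaic (ˈσσ) feet: (ˈmu.do:) (ˈgre.ti) (ˈmo:g.ni) (ˈfe:.to).
Foot heads (stressed positions): 1, 3, 5, 7.
End Rule Leftmost: primary stress on the leftmost head = syllable 1.
Primary stress: syllable 1 → ˈmu.do:.gre.ti.mo:g.ni.fe:.to.

1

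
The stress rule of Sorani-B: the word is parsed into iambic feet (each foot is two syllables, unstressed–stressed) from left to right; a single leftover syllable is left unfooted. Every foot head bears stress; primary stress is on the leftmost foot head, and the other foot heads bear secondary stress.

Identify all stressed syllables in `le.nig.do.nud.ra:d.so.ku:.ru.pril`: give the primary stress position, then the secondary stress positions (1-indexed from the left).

primary 2, secondary 4, 6, 8

Parse left to right into iambic (σˈσ) feet: (le.ˈnig) (do.ˈnud) (ra:d.ˈso) (ku:.ˈru) pril. Syllable 9 is left unfooted.
Foot heads (stressed positions): 2, 4, 6, 8.
End Rule Leftmost: primary stress on the leftmost head = syllable 2.
Secondary stress on 4, 6, 8: le.ˈnig.do.ˌnud.ra:d.ˌso.ku:.ˌru.pril.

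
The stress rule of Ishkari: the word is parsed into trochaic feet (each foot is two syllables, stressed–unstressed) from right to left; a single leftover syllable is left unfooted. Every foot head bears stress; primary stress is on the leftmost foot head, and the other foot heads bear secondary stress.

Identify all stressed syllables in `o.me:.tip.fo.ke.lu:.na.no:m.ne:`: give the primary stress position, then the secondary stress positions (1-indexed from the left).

Parse right to left into trochaic (ˈσσ) feet: o (ˈme:.tip) (ˈfo.ke) (ˈlu:.na) (ˈno:m.ne:). Syllable 1 is left unfooted.
Foot heads (stressed positions): 2, 4, 6, 8.
End Rule Leftmost: primary stress on the leftmost head = syllable 2.
Secondary stress on 4, 6, 8: o.ˈme:.tip.ˌfo.ke.ˌlu:.na.ˌno:m.ne:.

primary 2, secondary 4, 6, 8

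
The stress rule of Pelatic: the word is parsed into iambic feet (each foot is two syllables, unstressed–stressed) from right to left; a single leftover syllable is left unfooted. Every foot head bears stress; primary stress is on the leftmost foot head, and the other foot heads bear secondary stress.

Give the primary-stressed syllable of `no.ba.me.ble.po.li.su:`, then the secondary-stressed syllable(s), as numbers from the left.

primary 3, secondary 5, 7

Parse right to left into iambic (σˈσ) feet: no (ba.ˈme) (ble.ˈpo) (li.ˈsu:). Syllable 1 is left unfooted.
Foot heads (stressed positions): 3, 5, 7.
End Rule Leftmost: primary stress on the leftmost head = syllable 3.
Secondary stress on 5, 7: no.ba.ˈme.ble.ˌpo.li.ˌsu:.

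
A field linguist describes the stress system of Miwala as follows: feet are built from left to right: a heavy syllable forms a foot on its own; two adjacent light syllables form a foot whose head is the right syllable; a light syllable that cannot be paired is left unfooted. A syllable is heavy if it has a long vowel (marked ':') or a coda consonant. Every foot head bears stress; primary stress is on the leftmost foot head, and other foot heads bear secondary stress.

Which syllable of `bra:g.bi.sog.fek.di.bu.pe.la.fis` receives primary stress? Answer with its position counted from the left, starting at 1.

1

Weights: 1 bra:g H, 2 bi L, 3 sog H, 4 fek H, 5 di L, 6 bu L, 7 pe L, 8 la L, 9 fis H.
Parse left to right (heavy = foot alone; LL = one foot; stranded L unfooted): (ˈbra:g) bi (ˈsog) (ˈfek) (di.ˈbu) (pe.ˈla) (ˈfis).
Foot heads: 1, 3, 4, 6, 8, 9.
Primary stress on the leftmost head = syllable 1.
Primary stress: syllable 1 → ˈbra:g.bi.sog.fek.di.bu.pe.la.fis.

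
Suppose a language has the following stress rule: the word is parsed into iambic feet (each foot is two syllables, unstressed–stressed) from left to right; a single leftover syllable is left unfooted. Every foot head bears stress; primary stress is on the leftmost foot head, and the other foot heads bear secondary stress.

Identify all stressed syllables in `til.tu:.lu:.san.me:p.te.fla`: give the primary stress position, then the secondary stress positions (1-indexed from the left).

Parse left to right into iambic (σˈσ) feet: (til.ˈtu:) (lu:.ˈsan) (me:p.ˈte) fla. Syllable 7 is left unfooted.
Foot heads (stressed positions): 2, 4, 6.
End Rule Leftmost: primary stress on the leftmost head = syllable 2.
Secondary stress on 4, 6: til.ˈtu:.lu:.ˌsan.me:p.ˌte.fla.

primary 2, secondary 4, 6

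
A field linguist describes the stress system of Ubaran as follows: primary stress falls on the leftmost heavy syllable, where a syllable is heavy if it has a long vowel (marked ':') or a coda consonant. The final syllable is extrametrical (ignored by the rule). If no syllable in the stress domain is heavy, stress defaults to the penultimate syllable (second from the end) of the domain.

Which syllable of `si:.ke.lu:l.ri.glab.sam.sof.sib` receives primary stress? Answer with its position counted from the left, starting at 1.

1

The final syllable (8, sib) is extrametrical; the stress domain is syllables 1–7.
Weights: 1 si: H, 2 ke L, 3 lu:l H, 4 ri L, 5 glab H, 6 sam H, 7 sof H.
Heavy syllables in the domain: 1, 3, 5, 6, 7. The leftmost is syllable 1 (si:).
Primary stress: syllable 1 → ˈsi:.ke.lu:l.ri.glab.sam.sof.sib.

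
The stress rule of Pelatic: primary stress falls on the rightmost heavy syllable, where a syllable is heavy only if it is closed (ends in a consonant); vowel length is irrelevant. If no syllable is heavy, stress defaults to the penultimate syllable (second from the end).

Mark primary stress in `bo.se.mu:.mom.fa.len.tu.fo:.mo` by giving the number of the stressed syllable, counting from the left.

6

Weights: 1 bo L, 2 se L, 3 mu: L, 4 mom H, 5 fa L, 6 len H, 7 tu L, 8 fo: L, 9 mo L.
Heavy syllables in the domain: 4, 6. The rightmost is syllable 6 (len).
Primary stress: syllable 6 → bo.se.mu:.mom.fa.ˈlen.tu.fo:.mo.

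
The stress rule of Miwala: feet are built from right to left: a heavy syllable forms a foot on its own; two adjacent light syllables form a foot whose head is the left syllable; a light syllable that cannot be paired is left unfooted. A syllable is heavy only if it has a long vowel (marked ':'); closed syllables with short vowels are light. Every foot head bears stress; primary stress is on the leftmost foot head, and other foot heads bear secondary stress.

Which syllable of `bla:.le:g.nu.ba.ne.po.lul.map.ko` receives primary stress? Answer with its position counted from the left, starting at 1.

1

Weights: 1 bla: H, 2 le:g H, 3 nu L, 4 ba L, 5 ne L, 6 po L, 7 lul L, 8 map L, 9 ko L.
Parse right to left (heavy = foot alone; LL = one foot; stranded L unfooted): (ˈbla:) (ˈle:g) nu (ˈba.ne) (ˈpo.lul) (ˈmap.ko).
Foot heads: 1, 2, 4, 6, 8.
Primary stress on the leftmost head = syllable 1.
Primary stress: syllable 1 → ˈbla:.le:g.nu.ba.ne.po.lul.map.ko.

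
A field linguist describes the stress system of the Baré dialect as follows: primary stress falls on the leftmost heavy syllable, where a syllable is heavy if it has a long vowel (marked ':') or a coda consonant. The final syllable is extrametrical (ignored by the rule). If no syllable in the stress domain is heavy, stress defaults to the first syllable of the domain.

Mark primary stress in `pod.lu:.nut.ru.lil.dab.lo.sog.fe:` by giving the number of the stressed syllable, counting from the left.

The final syllable (9, fe:) is extrametrical; the stress domain is syllables 1–8.
Weights: 1 pod H, 2 lu: H, 3 nut H, 4 ru L, 5 lil H, 6 dab H, 7 lo L, 8 sog H.
Heavy syllables in the domain: 1, 2, 3, 5, 6, 8. The leftmost is syllable 1 (pod).
Primary stress: syllable 1 → ˈpod.lu:.nut.ru.lil.dab.lo.sog.fe:.

1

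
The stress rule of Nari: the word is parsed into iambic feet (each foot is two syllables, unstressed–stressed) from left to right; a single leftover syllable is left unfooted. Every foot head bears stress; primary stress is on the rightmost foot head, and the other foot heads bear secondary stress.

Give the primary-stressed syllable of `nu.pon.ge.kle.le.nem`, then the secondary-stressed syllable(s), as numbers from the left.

Parse left to right into iambic (σˈσ) feet: (nu.ˈpon) (ge.ˈkle) (le.ˈnem).
Foot heads (stressed positions): 2, 4, 6.
End Rule Rightmost: primary stress on the rightmost head = syllable 6.
Secondary stress on 2, 4: nu.ˌpon.ge.ˌkle.le.ˈnem.

primary 6, secondary 2, 4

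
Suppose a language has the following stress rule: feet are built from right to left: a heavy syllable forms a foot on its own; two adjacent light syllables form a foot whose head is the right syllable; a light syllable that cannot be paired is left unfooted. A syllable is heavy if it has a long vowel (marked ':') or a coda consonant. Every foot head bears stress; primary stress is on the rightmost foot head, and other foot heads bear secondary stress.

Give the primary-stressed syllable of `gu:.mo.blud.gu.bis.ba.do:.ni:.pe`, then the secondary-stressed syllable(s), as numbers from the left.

primary 8, secondary 1, 3, 5, 7

Weights: 1 gu: H, 2 mo L, 3 blud H, 4 gu L, 5 bis H, 6 ba L, 7 do: H, 8 ni: H, 9 pe L.
Parse right to left (heavy = foot alone; LL = one foot; stranded L unfooted): (ˈgu:) mo (ˈblud) gu (ˈbis) ba (ˈdo:) (ˈni:) pe.
Foot heads: 1, 3, 5, 7, 8.
Primary stress on the rightmost head = syllable 8.
Secondary stress on 1, 3, 5, 7: ˌgu:.mo.ˌblud.gu.ˌbis.ba.ˌdo:.ˈni:.pe.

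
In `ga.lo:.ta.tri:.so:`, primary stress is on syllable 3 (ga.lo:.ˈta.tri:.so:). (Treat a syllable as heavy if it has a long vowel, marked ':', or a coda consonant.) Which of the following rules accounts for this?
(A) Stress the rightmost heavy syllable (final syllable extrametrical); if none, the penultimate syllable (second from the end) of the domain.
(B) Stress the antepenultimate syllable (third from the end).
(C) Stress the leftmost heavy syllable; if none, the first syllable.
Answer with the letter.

Rule A → syllable 4 (observed: 3).
Rule B → syllable 3 ✓.
Rule C → syllable 2 (observed: 3).

B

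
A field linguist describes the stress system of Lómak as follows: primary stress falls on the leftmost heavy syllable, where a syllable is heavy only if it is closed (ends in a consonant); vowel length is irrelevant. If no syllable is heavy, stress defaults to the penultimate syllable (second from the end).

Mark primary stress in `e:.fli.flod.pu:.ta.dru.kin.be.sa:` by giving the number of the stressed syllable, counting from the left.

3

Weights: 1 e: L, 2 fli L, 3 flod H, 4 pu: L, 5 ta L, 6 dru L, 7 kin H, 8 be L, 9 sa: L.
Heavy syllables in the domain: 3, 7. The leftmost is syllable 3 (flod).
Primary stress: syllable 3 → e:.fli.ˈflod.pu:.ta.dru.kin.be.sa:.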